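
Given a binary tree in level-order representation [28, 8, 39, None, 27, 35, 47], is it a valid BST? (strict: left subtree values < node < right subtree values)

Level-order array: [28, 8, 39, None, 27, 35, 47]
Validate using subtree bounds (lo, hi): at each node, require lo < value < hi,
then recurse left with hi=value and right with lo=value.
Preorder trace (stopping at first violation):
  at node 28 with bounds (-inf, +inf): OK
  at node 8 with bounds (-inf, 28): OK
  at node 27 with bounds (8, 28): OK
  at node 39 with bounds (28, +inf): OK
  at node 35 with bounds (28, 39): OK
  at node 47 with bounds (39, +inf): OK
No violation found at any node.
Result: Valid BST


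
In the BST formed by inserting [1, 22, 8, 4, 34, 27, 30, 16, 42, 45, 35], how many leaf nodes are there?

Tree built from: [1, 22, 8, 4, 34, 27, 30, 16, 42, 45, 35]
Tree (level-order array): [1, None, 22, 8, 34, 4, 16, 27, 42, None, None, None, None, None, 30, 35, 45]
Rule: A leaf has 0 children.
Per-node child counts:
  node 1: 1 child(ren)
  node 22: 2 child(ren)
  node 8: 2 child(ren)
  node 4: 0 child(ren)
  node 16: 0 child(ren)
  node 34: 2 child(ren)
  node 27: 1 child(ren)
  node 30: 0 child(ren)
  node 42: 2 child(ren)
  node 35: 0 child(ren)
  node 45: 0 child(ren)
Matching nodes: [4, 16, 30, 35, 45]
Count of leaf nodes: 5


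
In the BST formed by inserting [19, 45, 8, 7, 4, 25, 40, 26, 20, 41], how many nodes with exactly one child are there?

Tree built from: [19, 45, 8, 7, 4, 25, 40, 26, 20, 41]
Tree (level-order array): [19, 8, 45, 7, None, 25, None, 4, None, 20, 40, None, None, None, None, 26, 41]
Rule: These are nodes with exactly 1 non-null child.
Per-node child counts:
  node 19: 2 child(ren)
  node 8: 1 child(ren)
  node 7: 1 child(ren)
  node 4: 0 child(ren)
  node 45: 1 child(ren)
  node 25: 2 child(ren)
  node 20: 0 child(ren)
  node 40: 2 child(ren)
  node 26: 0 child(ren)
  node 41: 0 child(ren)
Matching nodes: [8, 7, 45]
Count of nodes with exactly one child: 3


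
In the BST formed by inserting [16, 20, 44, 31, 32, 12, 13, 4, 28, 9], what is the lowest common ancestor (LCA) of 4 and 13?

Tree insertion order: [16, 20, 44, 31, 32, 12, 13, 4, 28, 9]
Tree (level-order array): [16, 12, 20, 4, 13, None, 44, None, 9, None, None, 31, None, None, None, 28, 32]
In a BST, the LCA of p=4, q=13 is the first node v on the
root-to-leaf path with p <= v <= q (go left if both < v, right if both > v).
Walk from root:
  at 16: both 4 and 13 < 16, go left
  at 12: 4 <= 12 <= 13, this is the LCA
LCA = 12


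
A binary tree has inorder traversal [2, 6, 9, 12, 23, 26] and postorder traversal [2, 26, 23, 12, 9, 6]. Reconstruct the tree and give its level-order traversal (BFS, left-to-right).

Inorder:   [2, 6, 9, 12, 23, 26]
Postorder: [2, 26, 23, 12, 9, 6]
Algorithm: postorder visits root last, so walk postorder right-to-left;
each value is the root of the current inorder slice — split it at that
value, recurse on the right subtree first, then the left.
Recursive splits:
  root=6; inorder splits into left=[2], right=[9, 12, 23, 26]
  root=9; inorder splits into left=[], right=[12, 23, 26]
  root=12; inorder splits into left=[], right=[23, 26]
  root=23; inorder splits into left=[], right=[26]
  root=26; inorder splits into left=[], right=[]
  root=2; inorder splits into left=[], right=[]
Reconstructed level-order: [6, 2, 9, 12, 23, 26]


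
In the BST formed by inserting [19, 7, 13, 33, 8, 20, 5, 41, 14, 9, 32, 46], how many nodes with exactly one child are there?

Tree built from: [19, 7, 13, 33, 8, 20, 5, 41, 14, 9, 32, 46]
Tree (level-order array): [19, 7, 33, 5, 13, 20, 41, None, None, 8, 14, None, 32, None, 46, None, 9]
Rule: These are nodes with exactly 1 non-null child.
Per-node child counts:
  node 19: 2 child(ren)
  node 7: 2 child(ren)
  node 5: 0 child(ren)
  node 13: 2 child(ren)
  node 8: 1 child(ren)
  node 9: 0 child(ren)
  node 14: 0 child(ren)
  node 33: 2 child(ren)
  node 20: 1 child(ren)
  node 32: 0 child(ren)
  node 41: 1 child(ren)
  node 46: 0 child(ren)
Matching nodes: [8, 20, 41]
Count of nodes with exactly one child: 3


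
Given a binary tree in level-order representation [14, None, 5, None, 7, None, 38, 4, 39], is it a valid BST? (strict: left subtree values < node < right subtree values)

Level-order array: [14, None, 5, None, 7, None, 38, 4, 39]
Validate using subtree bounds (lo, hi): at each node, require lo < value < hi,
then recurse left with hi=value and right with lo=value.
Preorder trace (stopping at first violation):
  at node 14 with bounds (-inf, +inf): OK
  at node 5 with bounds (14, +inf): VIOLATION
Node 5 violates its bound: not (14 < 5 < +inf).
Result: Not a valid BST


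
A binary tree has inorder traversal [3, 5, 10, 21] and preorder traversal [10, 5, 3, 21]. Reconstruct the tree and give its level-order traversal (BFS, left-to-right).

Inorder:  [3, 5, 10, 21]
Preorder: [10, 5, 3, 21]
Algorithm: preorder visits root first, so consume preorder in order;
for each root, split the current inorder slice at that value into
left-subtree inorder and right-subtree inorder, then recurse.
Recursive splits:
  root=10; inorder splits into left=[3, 5], right=[21]
  root=5; inorder splits into left=[3], right=[]
  root=3; inorder splits into left=[], right=[]
  root=21; inorder splits into left=[], right=[]
Reconstructed level-order: [10, 5, 21, 3]


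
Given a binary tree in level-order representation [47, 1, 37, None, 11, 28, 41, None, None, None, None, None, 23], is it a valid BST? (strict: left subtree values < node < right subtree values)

Level-order array: [47, 1, 37, None, 11, 28, 41, None, None, None, None, None, 23]
Validate using subtree bounds (lo, hi): at each node, require lo < value < hi,
then recurse left with hi=value and right with lo=value.
Preorder trace (stopping at first violation):
  at node 47 with bounds (-inf, +inf): OK
  at node 1 with bounds (-inf, 47): OK
  at node 11 with bounds (1, 47): OK
  at node 37 with bounds (47, +inf): VIOLATION
Node 37 violates its bound: not (47 < 37 < +inf).
Result: Not a valid BST


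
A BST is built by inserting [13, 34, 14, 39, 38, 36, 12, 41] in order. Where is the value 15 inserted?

Starting tree (level order): [13, 12, 34, None, None, 14, 39, None, None, 38, 41, 36]
Insertion path: 13 -> 34 -> 14
Result: insert 15 as right child of 14
Final tree (level order): [13, 12, 34, None, None, 14, 39, None, 15, 38, 41, None, None, 36]


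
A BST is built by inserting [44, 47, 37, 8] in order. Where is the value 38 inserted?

Starting tree (level order): [44, 37, 47, 8]
Insertion path: 44 -> 37
Result: insert 38 as right child of 37
Final tree (level order): [44, 37, 47, 8, 38]


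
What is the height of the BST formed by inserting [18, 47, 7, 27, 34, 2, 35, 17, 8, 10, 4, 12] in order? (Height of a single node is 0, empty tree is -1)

Insertion order: [18, 47, 7, 27, 34, 2, 35, 17, 8, 10, 4, 12]
Tree (level-order array): [18, 7, 47, 2, 17, 27, None, None, 4, 8, None, None, 34, None, None, None, 10, None, 35, None, 12]
Compute height bottom-up (empty subtree = -1):
  height(4) = 1 + max(-1, -1) = 0
  height(2) = 1 + max(-1, 0) = 1
  height(12) = 1 + max(-1, -1) = 0
  height(10) = 1 + max(-1, 0) = 1
  height(8) = 1 + max(-1, 1) = 2
  height(17) = 1 + max(2, -1) = 3
  height(7) = 1 + max(1, 3) = 4
  height(35) = 1 + max(-1, -1) = 0
  height(34) = 1 + max(-1, 0) = 1
  height(27) = 1 + max(-1, 1) = 2
  height(47) = 1 + max(2, -1) = 3
  height(18) = 1 + max(4, 3) = 5
Height = 5


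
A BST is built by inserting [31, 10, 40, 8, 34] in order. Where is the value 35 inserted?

Starting tree (level order): [31, 10, 40, 8, None, 34]
Insertion path: 31 -> 40 -> 34
Result: insert 35 as right child of 34
Final tree (level order): [31, 10, 40, 8, None, 34, None, None, None, None, 35]


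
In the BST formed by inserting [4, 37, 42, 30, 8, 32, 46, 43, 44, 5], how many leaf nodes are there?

Tree built from: [4, 37, 42, 30, 8, 32, 46, 43, 44, 5]
Tree (level-order array): [4, None, 37, 30, 42, 8, 32, None, 46, 5, None, None, None, 43, None, None, None, None, 44]
Rule: A leaf has 0 children.
Per-node child counts:
  node 4: 1 child(ren)
  node 37: 2 child(ren)
  node 30: 2 child(ren)
  node 8: 1 child(ren)
  node 5: 0 child(ren)
  node 32: 0 child(ren)
  node 42: 1 child(ren)
  node 46: 1 child(ren)
  node 43: 1 child(ren)
  node 44: 0 child(ren)
Matching nodes: [5, 32, 44]
Count of leaf nodes: 3


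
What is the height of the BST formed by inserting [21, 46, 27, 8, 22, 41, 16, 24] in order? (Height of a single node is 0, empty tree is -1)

Insertion order: [21, 46, 27, 8, 22, 41, 16, 24]
Tree (level-order array): [21, 8, 46, None, 16, 27, None, None, None, 22, 41, None, 24]
Compute height bottom-up (empty subtree = -1):
  height(16) = 1 + max(-1, -1) = 0
  height(8) = 1 + max(-1, 0) = 1
  height(24) = 1 + max(-1, -1) = 0
  height(22) = 1 + max(-1, 0) = 1
  height(41) = 1 + max(-1, -1) = 0
  height(27) = 1 + max(1, 0) = 2
  height(46) = 1 + max(2, -1) = 3
  height(21) = 1 + max(1, 3) = 4
Height = 4


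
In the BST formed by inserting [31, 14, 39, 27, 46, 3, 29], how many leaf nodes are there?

Tree built from: [31, 14, 39, 27, 46, 3, 29]
Tree (level-order array): [31, 14, 39, 3, 27, None, 46, None, None, None, 29]
Rule: A leaf has 0 children.
Per-node child counts:
  node 31: 2 child(ren)
  node 14: 2 child(ren)
  node 3: 0 child(ren)
  node 27: 1 child(ren)
  node 29: 0 child(ren)
  node 39: 1 child(ren)
  node 46: 0 child(ren)
Matching nodes: [3, 29, 46]
Count of leaf nodes: 3


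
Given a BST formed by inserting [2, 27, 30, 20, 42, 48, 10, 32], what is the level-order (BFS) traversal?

Tree insertion order: [2, 27, 30, 20, 42, 48, 10, 32]
Tree (level-order array): [2, None, 27, 20, 30, 10, None, None, 42, None, None, 32, 48]
BFS from the root, enqueuing left then right child of each popped node:
  queue [2] -> pop 2, enqueue [27], visited so far: [2]
  queue [27] -> pop 27, enqueue [20, 30], visited so far: [2, 27]
  queue [20, 30] -> pop 20, enqueue [10], visited so far: [2, 27, 20]
  queue [30, 10] -> pop 30, enqueue [42], visited so far: [2, 27, 20, 30]
  queue [10, 42] -> pop 10, enqueue [none], visited so far: [2, 27, 20, 30, 10]
  queue [42] -> pop 42, enqueue [32, 48], visited so far: [2, 27, 20, 30, 10, 42]
  queue [32, 48] -> pop 32, enqueue [none], visited so far: [2, 27, 20, 30, 10, 42, 32]
  queue [48] -> pop 48, enqueue [none], visited so far: [2, 27, 20, 30, 10, 42, 32, 48]
Result: [2, 27, 20, 30, 10, 42, 32, 48]


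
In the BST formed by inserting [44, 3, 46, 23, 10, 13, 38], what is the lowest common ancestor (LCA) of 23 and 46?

Tree insertion order: [44, 3, 46, 23, 10, 13, 38]
Tree (level-order array): [44, 3, 46, None, 23, None, None, 10, 38, None, 13]
In a BST, the LCA of p=23, q=46 is the first node v on the
root-to-leaf path with p <= v <= q (go left if both < v, right if both > v).
Walk from root:
  at 44: 23 <= 44 <= 46, this is the LCA
LCA = 44


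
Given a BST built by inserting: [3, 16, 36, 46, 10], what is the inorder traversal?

Tree insertion order: [3, 16, 36, 46, 10]
Tree (level-order array): [3, None, 16, 10, 36, None, None, None, 46]
Inorder traversal: [3, 10, 16, 36, 46]


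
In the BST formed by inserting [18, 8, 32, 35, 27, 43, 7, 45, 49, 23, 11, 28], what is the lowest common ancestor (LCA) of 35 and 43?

Tree insertion order: [18, 8, 32, 35, 27, 43, 7, 45, 49, 23, 11, 28]
Tree (level-order array): [18, 8, 32, 7, 11, 27, 35, None, None, None, None, 23, 28, None, 43, None, None, None, None, None, 45, None, 49]
In a BST, the LCA of p=35, q=43 is the first node v on the
root-to-leaf path with p <= v <= q (go left if both < v, right if both > v).
Walk from root:
  at 18: both 35 and 43 > 18, go right
  at 32: both 35 and 43 > 32, go right
  at 35: 35 <= 35 <= 43, this is the LCA
LCA = 35


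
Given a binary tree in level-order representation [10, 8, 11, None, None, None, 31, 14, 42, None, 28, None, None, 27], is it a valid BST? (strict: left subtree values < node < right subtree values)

Level-order array: [10, 8, 11, None, None, None, 31, 14, 42, None, 28, None, None, 27]
Validate using subtree bounds (lo, hi): at each node, require lo < value < hi,
then recurse left with hi=value and right with lo=value.
Preorder trace (stopping at first violation):
  at node 10 with bounds (-inf, +inf): OK
  at node 8 with bounds (-inf, 10): OK
  at node 11 with bounds (10, +inf): OK
  at node 31 with bounds (11, +inf): OK
  at node 14 with bounds (11, 31): OK
  at node 28 with bounds (14, 31): OK
  at node 27 with bounds (14, 28): OK
  at node 42 with bounds (31, +inf): OK
No violation found at any node.
Result: Valid BST


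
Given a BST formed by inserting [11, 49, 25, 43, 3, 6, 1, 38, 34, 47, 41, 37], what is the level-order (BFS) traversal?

Tree insertion order: [11, 49, 25, 43, 3, 6, 1, 38, 34, 47, 41, 37]
Tree (level-order array): [11, 3, 49, 1, 6, 25, None, None, None, None, None, None, 43, 38, 47, 34, 41, None, None, None, 37]
BFS from the root, enqueuing left then right child of each popped node:
  queue [11] -> pop 11, enqueue [3, 49], visited so far: [11]
  queue [3, 49] -> pop 3, enqueue [1, 6], visited so far: [11, 3]
  queue [49, 1, 6] -> pop 49, enqueue [25], visited so far: [11, 3, 49]
  queue [1, 6, 25] -> pop 1, enqueue [none], visited so far: [11, 3, 49, 1]
  queue [6, 25] -> pop 6, enqueue [none], visited so far: [11, 3, 49, 1, 6]
  queue [25] -> pop 25, enqueue [43], visited so far: [11, 3, 49, 1, 6, 25]
  queue [43] -> pop 43, enqueue [38, 47], visited so far: [11, 3, 49, 1, 6, 25, 43]
  queue [38, 47] -> pop 38, enqueue [34, 41], visited so far: [11, 3, 49, 1, 6, 25, 43, 38]
  queue [47, 34, 41] -> pop 47, enqueue [none], visited so far: [11, 3, 49, 1, 6, 25, 43, 38, 47]
  queue [34, 41] -> pop 34, enqueue [37], visited so far: [11, 3, 49, 1, 6, 25, 43, 38, 47, 34]
  queue [41, 37] -> pop 41, enqueue [none], visited so far: [11, 3, 49, 1, 6, 25, 43, 38, 47, 34, 41]
  queue [37] -> pop 37, enqueue [none], visited so far: [11, 3, 49, 1, 6, 25, 43, 38, 47, 34, 41, 37]
Result: [11, 3, 49, 1, 6, 25, 43, 38, 47, 34, 41, 37]


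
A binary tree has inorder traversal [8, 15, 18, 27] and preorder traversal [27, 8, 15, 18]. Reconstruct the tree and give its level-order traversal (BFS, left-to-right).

Inorder:  [8, 15, 18, 27]
Preorder: [27, 8, 15, 18]
Algorithm: preorder visits root first, so consume preorder in order;
for each root, split the current inorder slice at that value into
left-subtree inorder and right-subtree inorder, then recurse.
Recursive splits:
  root=27; inorder splits into left=[8, 15, 18], right=[]
  root=8; inorder splits into left=[], right=[15, 18]
  root=15; inorder splits into left=[], right=[18]
  root=18; inorder splits into left=[], right=[]
Reconstructed level-order: [27, 8, 15, 18]


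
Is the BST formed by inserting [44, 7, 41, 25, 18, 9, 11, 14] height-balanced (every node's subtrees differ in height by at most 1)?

Tree (level-order array): [44, 7, None, None, 41, 25, None, 18, None, 9, None, None, 11, None, 14]
Definition: a tree is height-balanced if, at every node, |h(left) - h(right)| <= 1 (empty subtree has height -1).
Bottom-up per-node check:
  node 14: h_left=-1, h_right=-1, diff=0 [OK], height=0
  node 11: h_left=-1, h_right=0, diff=1 [OK], height=1
  node 9: h_left=-1, h_right=1, diff=2 [FAIL (|-1-1|=2 > 1)], height=2
  node 18: h_left=2, h_right=-1, diff=3 [FAIL (|2--1|=3 > 1)], height=3
  node 25: h_left=3, h_right=-1, diff=4 [FAIL (|3--1|=4 > 1)], height=4
  node 41: h_left=4, h_right=-1, diff=5 [FAIL (|4--1|=5 > 1)], height=5
  node 7: h_left=-1, h_right=5, diff=6 [FAIL (|-1-5|=6 > 1)], height=6
  node 44: h_left=6, h_right=-1, diff=7 [FAIL (|6--1|=7 > 1)], height=7
Node 9 violates the condition: |-1 - 1| = 2 > 1.
Result: Not balanced


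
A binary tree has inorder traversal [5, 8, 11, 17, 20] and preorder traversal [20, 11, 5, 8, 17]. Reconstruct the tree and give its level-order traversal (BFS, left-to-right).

Inorder:  [5, 8, 11, 17, 20]
Preorder: [20, 11, 5, 8, 17]
Algorithm: preorder visits root first, so consume preorder in order;
for each root, split the current inorder slice at that value into
left-subtree inorder and right-subtree inorder, then recurse.
Recursive splits:
  root=20; inorder splits into left=[5, 8, 11, 17], right=[]
  root=11; inorder splits into left=[5, 8], right=[17]
  root=5; inorder splits into left=[], right=[8]
  root=8; inorder splits into left=[], right=[]
  root=17; inorder splits into left=[], right=[]
Reconstructed level-order: [20, 11, 5, 17, 8]


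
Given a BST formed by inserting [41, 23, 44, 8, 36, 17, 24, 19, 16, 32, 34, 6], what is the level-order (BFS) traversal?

Tree insertion order: [41, 23, 44, 8, 36, 17, 24, 19, 16, 32, 34, 6]
Tree (level-order array): [41, 23, 44, 8, 36, None, None, 6, 17, 24, None, None, None, 16, 19, None, 32, None, None, None, None, None, 34]
BFS from the root, enqueuing left then right child of each popped node:
  queue [41] -> pop 41, enqueue [23, 44], visited so far: [41]
  queue [23, 44] -> pop 23, enqueue [8, 36], visited so far: [41, 23]
  queue [44, 8, 36] -> pop 44, enqueue [none], visited so far: [41, 23, 44]
  queue [8, 36] -> pop 8, enqueue [6, 17], visited so far: [41, 23, 44, 8]
  queue [36, 6, 17] -> pop 36, enqueue [24], visited so far: [41, 23, 44, 8, 36]
  queue [6, 17, 24] -> pop 6, enqueue [none], visited so far: [41, 23, 44, 8, 36, 6]
  queue [17, 24] -> pop 17, enqueue [16, 19], visited so far: [41, 23, 44, 8, 36, 6, 17]
  queue [24, 16, 19] -> pop 24, enqueue [32], visited so far: [41, 23, 44, 8, 36, 6, 17, 24]
  queue [16, 19, 32] -> pop 16, enqueue [none], visited so far: [41, 23, 44, 8, 36, 6, 17, 24, 16]
  queue [19, 32] -> pop 19, enqueue [none], visited so far: [41, 23, 44, 8, 36, 6, 17, 24, 16, 19]
  queue [32] -> pop 32, enqueue [34], visited so far: [41, 23, 44, 8, 36, 6, 17, 24, 16, 19, 32]
  queue [34] -> pop 34, enqueue [none], visited so far: [41, 23, 44, 8, 36, 6, 17, 24, 16, 19, 32, 34]
Result: [41, 23, 44, 8, 36, 6, 17, 24, 16, 19, 32, 34]


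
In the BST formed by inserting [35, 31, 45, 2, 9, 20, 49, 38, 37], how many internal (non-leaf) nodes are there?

Tree built from: [35, 31, 45, 2, 9, 20, 49, 38, 37]
Tree (level-order array): [35, 31, 45, 2, None, 38, 49, None, 9, 37, None, None, None, None, 20]
Rule: An internal node has at least one child.
Per-node child counts:
  node 35: 2 child(ren)
  node 31: 1 child(ren)
  node 2: 1 child(ren)
  node 9: 1 child(ren)
  node 20: 0 child(ren)
  node 45: 2 child(ren)
  node 38: 1 child(ren)
  node 37: 0 child(ren)
  node 49: 0 child(ren)
Matching nodes: [35, 31, 2, 9, 45, 38]
Count of internal (non-leaf) nodes: 6


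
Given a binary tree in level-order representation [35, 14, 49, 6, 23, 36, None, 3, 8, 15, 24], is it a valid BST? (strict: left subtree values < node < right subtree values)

Level-order array: [35, 14, 49, 6, 23, 36, None, 3, 8, 15, 24]
Validate using subtree bounds (lo, hi): at each node, require lo < value < hi,
then recurse left with hi=value and right with lo=value.
Preorder trace (stopping at first violation):
  at node 35 with bounds (-inf, +inf): OK
  at node 14 with bounds (-inf, 35): OK
  at node 6 with bounds (-inf, 14): OK
  at node 3 with bounds (-inf, 6): OK
  at node 8 with bounds (6, 14): OK
  at node 23 with bounds (14, 35): OK
  at node 15 with bounds (14, 23): OK
  at node 24 with bounds (23, 35): OK
  at node 49 with bounds (35, +inf): OK
  at node 36 with bounds (35, 49): OK
No violation found at any node.
Result: Valid BST


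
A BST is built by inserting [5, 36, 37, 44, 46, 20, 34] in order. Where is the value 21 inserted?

Starting tree (level order): [5, None, 36, 20, 37, None, 34, None, 44, None, None, None, 46]
Insertion path: 5 -> 36 -> 20 -> 34
Result: insert 21 as left child of 34
Final tree (level order): [5, None, 36, 20, 37, None, 34, None, 44, 21, None, None, 46]


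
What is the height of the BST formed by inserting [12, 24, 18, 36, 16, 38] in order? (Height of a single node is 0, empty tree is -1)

Insertion order: [12, 24, 18, 36, 16, 38]
Tree (level-order array): [12, None, 24, 18, 36, 16, None, None, 38]
Compute height bottom-up (empty subtree = -1):
  height(16) = 1 + max(-1, -1) = 0
  height(18) = 1 + max(0, -1) = 1
  height(38) = 1 + max(-1, -1) = 0
  height(36) = 1 + max(-1, 0) = 1
  height(24) = 1 + max(1, 1) = 2
  height(12) = 1 + max(-1, 2) = 3
Height = 3


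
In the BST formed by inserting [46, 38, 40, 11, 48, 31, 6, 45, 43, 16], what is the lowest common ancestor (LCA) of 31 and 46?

Tree insertion order: [46, 38, 40, 11, 48, 31, 6, 45, 43, 16]
Tree (level-order array): [46, 38, 48, 11, 40, None, None, 6, 31, None, 45, None, None, 16, None, 43]
In a BST, the LCA of p=31, q=46 is the first node v on the
root-to-leaf path with p <= v <= q (go left if both < v, right if both > v).
Walk from root:
  at 46: 31 <= 46 <= 46, this is the LCA
LCA = 46


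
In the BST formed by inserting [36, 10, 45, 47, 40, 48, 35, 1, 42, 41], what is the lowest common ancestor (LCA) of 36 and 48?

Tree insertion order: [36, 10, 45, 47, 40, 48, 35, 1, 42, 41]
Tree (level-order array): [36, 10, 45, 1, 35, 40, 47, None, None, None, None, None, 42, None, 48, 41]
In a BST, the LCA of p=36, q=48 is the first node v on the
root-to-leaf path with p <= v <= q (go left if both < v, right if both > v).
Walk from root:
  at 36: 36 <= 36 <= 48, this is the LCA
LCA = 36


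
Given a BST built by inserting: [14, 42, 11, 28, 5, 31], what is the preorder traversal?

Tree insertion order: [14, 42, 11, 28, 5, 31]
Tree (level-order array): [14, 11, 42, 5, None, 28, None, None, None, None, 31]
Preorder traversal: [14, 11, 5, 42, 28, 31]


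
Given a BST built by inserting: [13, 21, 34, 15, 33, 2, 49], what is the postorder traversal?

Tree insertion order: [13, 21, 34, 15, 33, 2, 49]
Tree (level-order array): [13, 2, 21, None, None, 15, 34, None, None, 33, 49]
Postorder traversal: [2, 15, 33, 49, 34, 21, 13]


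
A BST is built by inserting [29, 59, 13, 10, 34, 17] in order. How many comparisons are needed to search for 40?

Search path for 40: 29 -> 59 -> 34
Found: False
Comparisons: 3


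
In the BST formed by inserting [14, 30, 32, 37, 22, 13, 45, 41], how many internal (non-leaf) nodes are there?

Tree built from: [14, 30, 32, 37, 22, 13, 45, 41]
Tree (level-order array): [14, 13, 30, None, None, 22, 32, None, None, None, 37, None, 45, 41]
Rule: An internal node has at least one child.
Per-node child counts:
  node 14: 2 child(ren)
  node 13: 0 child(ren)
  node 30: 2 child(ren)
  node 22: 0 child(ren)
  node 32: 1 child(ren)
  node 37: 1 child(ren)
  node 45: 1 child(ren)
  node 41: 0 child(ren)
Matching nodes: [14, 30, 32, 37, 45]
Count of internal (non-leaf) nodes: 5


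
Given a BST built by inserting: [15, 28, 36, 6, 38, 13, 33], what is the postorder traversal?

Tree insertion order: [15, 28, 36, 6, 38, 13, 33]
Tree (level-order array): [15, 6, 28, None, 13, None, 36, None, None, 33, 38]
Postorder traversal: [13, 6, 33, 38, 36, 28, 15]


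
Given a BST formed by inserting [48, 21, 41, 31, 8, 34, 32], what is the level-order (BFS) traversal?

Tree insertion order: [48, 21, 41, 31, 8, 34, 32]
Tree (level-order array): [48, 21, None, 8, 41, None, None, 31, None, None, 34, 32]
BFS from the root, enqueuing left then right child of each popped node:
  queue [48] -> pop 48, enqueue [21], visited so far: [48]
  queue [21] -> pop 21, enqueue [8, 41], visited so far: [48, 21]
  queue [8, 41] -> pop 8, enqueue [none], visited so far: [48, 21, 8]
  queue [41] -> pop 41, enqueue [31], visited so far: [48, 21, 8, 41]
  queue [31] -> pop 31, enqueue [34], visited so far: [48, 21, 8, 41, 31]
  queue [34] -> pop 34, enqueue [32], visited so far: [48, 21, 8, 41, 31, 34]
  queue [32] -> pop 32, enqueue [none], visited so far: [48, 21, 8, 41, 31, 34, 32]
Result: [48, 21, 8, 41, 31, 34, 32]


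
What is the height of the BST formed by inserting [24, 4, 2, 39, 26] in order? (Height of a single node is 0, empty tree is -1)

Insertion order: [24, 4, 2, 39, 26]
Tree (level-order array): [24, 4, 39, 2, None, 26]
Compute height bottom-up (empty subtree = -1):
  height(2) = 1 + max(-1, -1) = 0
  height(4) = 1 + max(0, -1) = 1
  height(26) = 1 + max(-1, -1) = 0
  height(39) = 1 + max(0, -1) = 1
  height(24) = 1 + max(1, 1) = 2
Height = 2


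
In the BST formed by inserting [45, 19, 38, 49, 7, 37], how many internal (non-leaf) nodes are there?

Tree built from: [45, 19, 38, 49, 7, 37]
Tree (level-order array): [45, 19, 49, 7, 38, None, None, None, None, 37]
Rule: An internal node has at least one child.
Per-node child counts:
  node 45: 2 child(ren)
  node 19: 2 child(ren)
  node 7: 0 child(ren)
  node 38: 1 child(ren)
  node 37: 0 child(ren)
  node 49: 0 child(ren)
Matching nodes: [45, 19, 38]
Count of internal (non-leaf) nodes: 3


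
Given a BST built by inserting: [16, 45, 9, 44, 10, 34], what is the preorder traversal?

Tree insertion order: [16, 45, 9, 44, 10, 34]
Tree (level-order array): [16, 9, 45, None, 10, 44, None, None, None, 34]
Preorder traversal: [16, 9, 10, 45, 44, 34]


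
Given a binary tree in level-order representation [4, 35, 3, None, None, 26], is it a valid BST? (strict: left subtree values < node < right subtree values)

Level-order array: [4, 35, 3, None, None, 26]
Validate using subtree bounds (lo, hi): at each node, require lo < value < hi,
then recurse left with hi=value and right with lo=value.
Preorder trace (stopping at first violation):
  at node 4 with bounds (-inf, +inf): OK
  at node 35 with bounds (-inf, 4): VIOLATION
Node 35 violates its bound: not (-inf < 35 < 4).
Result: Not a valid BST


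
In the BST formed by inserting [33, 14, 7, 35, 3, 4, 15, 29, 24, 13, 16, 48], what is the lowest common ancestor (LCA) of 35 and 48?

Tree insertion order: [33, 14, 7, 35, 3, 4, 15, 29, 24, 13, 16, 48]
Tree (level-order array): [33, 14, 35, 7, 15, None, 48, 3, 13, None, 29, None, None, None, 4, None, None, 24, None, None, None, 16]
In a BST, the LCA of p=35, q=48 is the first node v on the
root-to-leaf path with p <= v <= q (go left if both < v, right if both > v).
Walk from root:
  at 33: both 35 and 48 > 33, go right
  at 35: 35 <= 35 <= 48, this is the LCA
LCA = 35


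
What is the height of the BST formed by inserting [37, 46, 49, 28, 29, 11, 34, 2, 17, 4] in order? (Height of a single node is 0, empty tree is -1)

Insertion order: [37, 46, 49, 28, 29, 11, 34, 2, 17, 4]
Tree (level-order array): [37, 28, 46, 11, 29, None, 49, 2, 17, None, 34, None, None, None, 4]
Compute height bottom-up (empty subtree = -1):
  height(4) = 1 + max(-1, -1) = 0
  height(2) = 1 + max(-1, 0) = 1
  height(17) = 1 + max(-1, -1) = 0
  height(11) = 1 + max(1, 0) = 2
  height(34) = 1 + max(-1, -1) = 0
  height(29) = 1 + max(-1, 0) = 1
  height(28) = 1 + max(2, 1) = 3
  height(49) = 1 + max(-1, -1) = 0
  height(46) = 1 + max(-1, 0) = 1
  height(37) = 1 + max(3, 1) = 4
Height = 4


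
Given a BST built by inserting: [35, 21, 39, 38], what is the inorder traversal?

Tree insertion order: [35, 21, 39, 38]
Tree (level-order array): [35, 21, 39, None, None, 38]
Inorder traversal: [21, 35, 38, 39]


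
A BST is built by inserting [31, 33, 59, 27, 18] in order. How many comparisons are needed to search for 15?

Search path for 15: 31 -> 27 -> 18
Found: False
Comparisons: 3


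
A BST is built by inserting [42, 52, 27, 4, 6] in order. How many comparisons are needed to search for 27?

Search path for 27: 42 -> 27
Found: True
Comparisons: 2


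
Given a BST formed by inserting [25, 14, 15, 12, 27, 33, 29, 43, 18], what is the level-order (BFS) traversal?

Tree insertion order: [25, 14, 15, 12, 27, 33, 29, 43, 18]
Tree (level-order array): [25, 14, 27, 12, 15, None, 33, None, None, None, 18, 29, 43]
BFS from the root, enqueuing left then right child of each popped node:
  queue [25] -> pop 25, enqueue [14, 27], visited so far: [25]
  queue [14, 27] -> pop 14, enqueue [12, 15], visited so far: [25, 14]
  queue [27, 12, 15] -> pop 27, enqueue [33], visited so far: [25, 14, 27]
  queue [12, 15, 33] -> pop 12, enqueue [none], visited so far: [25, 14, 27, 12]
  queue [15, 33] -> pop 15, enqueue [18], visited so far: [25, 14, 27, 12, 15]
  queue [33, 18] -> pop 33, enqueue [29, 43], visited so far: [25, 14, 27, 12, 15, 33]
  queue [18, 29, 43] -> pop 18, enqueue [none], visited so far: [25, 14, 27, 12, 15, 33, 18]
  queue [29, 43] -> pop 29, enqueue [none], visited so far: [25, 14, 27, 12, 15, 33, 18, 29]
  queue [43] -> pop 43, enqueue [none], visited so far: [25, 14, 27, 12, 15, 33, 18, 29, 43]
Result: [25, 14, 27, 12, 15, 33, 18, 29, 43]


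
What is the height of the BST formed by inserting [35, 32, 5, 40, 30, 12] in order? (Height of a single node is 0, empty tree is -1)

Insertion order: [35, 32, 5, 40, 30, 12]
Tree (level-order array): [35, 32, 40, 5, None, None, None, None, 30, 12]
Compute height bottom-up (empty subtree = -1):
  height(12) = 1 + max(-1, -1) = 0
  height(30) = 1 + max(0, -1) = 1
  height(5) = 1 + max(-1, 1) = 2
  height(32) = 1 + max(2, -1) = 3
  height(40) = 1 + max(-1, -1) = 0
  height(35) = 1 + max(3, 0) = 4
Height = 4


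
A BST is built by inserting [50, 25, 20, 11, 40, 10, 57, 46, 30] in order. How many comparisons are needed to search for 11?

Search path for 11: 50 -> 25 -> 20 -> 11
Found: True
Comparisons: 4


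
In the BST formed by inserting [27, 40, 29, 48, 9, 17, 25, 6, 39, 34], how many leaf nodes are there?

Tree built from: [27, 40, 29, 48, 9, 17, 25, 6, 39, 34]
Tree (level-order array): [27, 9, 40, 6, 17, 29, 48, None, None, None, 25, None, 39, None, None, None, None, 34]
Rule: A leaf has 0 children.
Per-node child counts:
  node 27: 2 child(ren)
  node 9: 2 child(ren)
  node 6: 0 child(ren)
  node 17: 1 child(ren)
  node 25: 0 child(ren)
  node 40: 2 child(ren)
  node 29: 1 child(ren)
  node 39: 1 child(ren)
  node 34: 0 child(ren)
  node 48: 0 child(ren)
Matching nodes: [6, 25, 34, 48]
Count of leaf nodes: 4


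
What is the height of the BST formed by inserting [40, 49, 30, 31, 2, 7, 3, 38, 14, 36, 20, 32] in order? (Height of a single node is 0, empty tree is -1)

Insertion order: [40, 49, 30, 31, 2, 7, 3, 38, 14, 36, 20, 32]
Tree (level-order array): [40, 30, 49, 2, 31, None, None, None, 7, None, 38, 3, 14, 36, None, None, None, None, 20, 32]
Compute height bottom-up (empty subtree = -1):
  height(3) = 1 + max(-1, -1) = 0
  height(20) = 1 + max(-1, -1) = 0
  height(14) = 1 + max(-1, 0) = 1
  height(7) = 1 + max(0, 1) = 2
  height(2) = 1 + max(-1, 2) = 3
  height(32) = 1 + max(-1, -1) = 0
  height(36) = 1 + max(0, -1) = 1
  height(38) = 1 + max(1, -1) = 2
  height(31) = 1 + max(-1, 2) = 3
  height(30) = 1 + max(3, 3) = 4
  height(49) = 1 + max(-1, -1) = 0
  height(40) = 1 + max(4, 0) = 5
Height = 5


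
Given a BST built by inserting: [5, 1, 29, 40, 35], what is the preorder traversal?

Tree insertion order: [5, 1, 29, 40, 35]
Tree (level-order array): [5, 1, 29, None, None, None, 40, 35]
Preorder traversal: [5, 1, 29, 40, 35]


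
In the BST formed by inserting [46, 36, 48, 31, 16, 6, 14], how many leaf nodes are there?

Tree built from: [46, 36, 48, 31, 16, 6, 14]
Tree (level-order array): [46, 36, 48, 31, None, None, None, 16, None, 6, None, None, 14]
Rule: A leaf has 0 children.
Per-node child counts:
  node 46: 2 child(ren)
  node 36: 1 child(ren)
  node 31: 1 child(ren)
  node 16: 1 child(ren)
  node 6: 1 child(ren)
  node 14: 0 child(ren)
  node 48: 0 child(ren)
Matching nodes: [14, 48]
Count of leaf nodes: 2


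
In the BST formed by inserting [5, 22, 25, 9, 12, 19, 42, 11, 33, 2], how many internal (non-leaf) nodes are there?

Tree built from: [5, 22, 25, 9, 12, 19, 42, 11, 33, 2]
Tree (level-order array): [5, 2, 22, None, None, 9, 25, None, 12, None, 42, 11, 19, 33]
Rule: An internal node has at least one child.
Per-node child counts:
  node 5: 2 child(ren)
  node 2: 0 child(ren)
  node 22: 2 child(ren)
  node 9: 1 child(ren)
  node 12: 2 child(ren)
  node 11: 0 child(ren)
  node 19: 0 child(ren)
  node 25: 1 child(ren)
  node 42: 1 child(ren)
  node 33: 0 child(ren)
Matching nodes: [5, 22, 9, 12, 25, 42]
Count of internal (non-leaf) nodes: 6


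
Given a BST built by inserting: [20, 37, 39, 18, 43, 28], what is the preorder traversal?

Tree insertion order: [20, 37, 39, 18, 43, 28]
Tree (level-order array): [20, 18, 37, None, None, 28, 39, None, None, None, 43]
Preorder traversal: [20, 18, 37, 28, 39, 43]


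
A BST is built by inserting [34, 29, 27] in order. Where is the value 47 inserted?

Starting tree (level order): [34, 29, None, 27]
Insertion path: 34
Result: insert 47 as right child of 34
Final tree (level order): [34, 29, 47, 27]


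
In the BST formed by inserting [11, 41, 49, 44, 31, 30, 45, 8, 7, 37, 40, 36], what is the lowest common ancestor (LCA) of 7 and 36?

Tree insertion order: [11, 41, 49, 44, 31, 30, 45, 8, 7, 37, 40, 36]
Tree (level-order array): [11, 8, 41, 7, None, 31, 49, None, None, 30, 37, 44, None, None, None, 36, 40, None, 45]
In a BST, the LCA of p=7, q=36 is the first node v on the
root-to-leaf path with p <= v <= q (go left if both < v, right if both > v).
Walk from root:
  at 11: 7 <= 11 <= 36, this is the LCA
LCA = 11


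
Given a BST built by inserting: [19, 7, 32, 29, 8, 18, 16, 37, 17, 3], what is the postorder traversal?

Tree insertion order: [19, 7, 32, 29, 8, 18, 16, 37, 17, 3]
Tree (level-order array): [19, 7, 32, 3, 8, 29, 37, None, None, None, 18, None, None, None, None, 16, None, None, 17]
Postorder traversal: [3, 17, 16, 18, 8, 7, 29, 37, 32, 19]


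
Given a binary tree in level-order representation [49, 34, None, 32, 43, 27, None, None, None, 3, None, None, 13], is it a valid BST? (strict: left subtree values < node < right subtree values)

Level-order array: [49, 34, None, 32, 43, 27, None, None, None, 3, None, None, 13]
Validate using subtree bounds (lo, hi): at each node, require lo < value < hi,
then recurse left with hi=value and right with lo=value.
Preorder trace (stopping at first violation):
  at node 49 with bounds (-inf, +inf): OK
  at node 34 with bounds (-inf, 49): OK
  at node 32 with bounds (-inf, 34): OK
  at node 27 with bounds (-inf, 32): OK
  at node 3 with bounds (-inf, 27): OK
  at node 13 with bounds (3, 27): OK
  at node 43 with bounds (34, 49): OK
No violation found at any node.
Result: Valid BST


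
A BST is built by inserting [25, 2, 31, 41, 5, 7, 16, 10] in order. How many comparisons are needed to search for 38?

Search path for 38: 25 -> 31 -> 41
Found: False
Comparisons: 3


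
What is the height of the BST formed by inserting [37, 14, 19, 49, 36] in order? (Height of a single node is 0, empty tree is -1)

Insertion order: [37, 14, 19, 49, 36]
Tree (level-order array): [37, 14, 49, None, 19, None, None, None, 36]
Compute height bottom-up (empty subtree = -1):
  height(36) = 1 + max(-1, -1) = 0
  height(19) = 1 + max(-1, 0) = 1
  height(14) = 1 + max(-1, 1) = 2
  height(49) = 1 + max(-1, -1) = 0
  height(37) = 1 + max(2, 0) = 3
Height = 3


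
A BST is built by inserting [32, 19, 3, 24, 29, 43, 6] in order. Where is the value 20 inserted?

Starting tree (level order): [32, 19, 43, 3, 24, None, None, None, 6, None, 29]
Insertion path: 32 -> 19 -> 24
Result: insert 20 as left child of 24
Final tree (level order): [32, 19, 43, 3, 24, None, None, None, 6, 20, 29]


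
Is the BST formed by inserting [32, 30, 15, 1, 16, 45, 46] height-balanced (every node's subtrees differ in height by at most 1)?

Tree (level-order array): [32, 30, 45, 15, None, None, 46, 1, 16]
Definition: a tree is height-balanced if, at every node, |h(left) - h(right)| <= 1 (empty subtree has height -1).
Bottom-up per-node check:
  node 1: h_left=-1, h_right=-1, diff=0 [OK], height=0
  node 16: h_left=-1, h_right=-1, diff=0 [OK], height=0
  node 15: h_left=0, h_right=0, diff=0 [OK], height=1
  node 30: h_left=1, h_right=-1, diff=2 [FAIL (|1--1|=2 > 1)], height=2
  node 46: h_left=-1, h_right=-1, diff=0 [OK], height=0
  node 45: h_left=-1, h_right=0, diff=1 [OK], height=1
  node 32: h_left=2, h_right=1, diff=1 [OK], height=3
Node 30 violates the condition: |1 - -1| = 2 > 1.
Result: Not balanced


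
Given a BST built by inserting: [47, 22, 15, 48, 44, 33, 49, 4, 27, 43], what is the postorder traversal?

Tree insertion order: [47, 22, 15, 48, 44, 33, 49, 4, 27, 43]
Tree (level-order array): [47, 22, 48, 15, 44, None, 49, 4, None, 33, None, None, None, None, None, 27, 43]
Postorder traversal: [4, 15, 27, 43, 33, 44, 22, 49, 48, 47]


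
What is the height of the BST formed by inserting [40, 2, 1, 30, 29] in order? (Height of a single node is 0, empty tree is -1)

Insertion order: [40, 2, 1, 30, 29]
Tree (level-order array): [40, 2, None, 1, 30, None, None, 29]
Compute height bottom-up (empty subtree = -1):
  height(1) = 1 + max(-1, -1) = 0
  height(29) = 1 + max(-1, -1) = 0
  height(30) = 1 + max(0, -1) = 1
  height(2) = 1 + max(0, 1) = 2
  height(40) = 1 + max(2, -1) = 3
Height = 3


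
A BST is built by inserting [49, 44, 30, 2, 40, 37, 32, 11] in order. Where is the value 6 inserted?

Starting tree (level order): [49, 44, None, 30, None, 2, 40, None, 11, 37, None, None, None, 32]
Insertion path: 49 -> 44 -> 30 -> 2 -> 11
Result: insert 6 as left child of 11
Final tree (level order): [49, 44, None, 30, None, 2, 40, None, 11, 37, None, 6, None, 32]


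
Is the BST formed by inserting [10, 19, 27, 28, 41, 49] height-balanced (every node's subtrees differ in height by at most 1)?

Tree (level-order array): [10, None, 19, None, 27, None, 28, None, 41, None, 49]
Definition: a tree is height-balanced if, at every node, |h(left) - h(right)| <= 1 (empty subtree has height -1).
Bottom-up per-node check:
  node 49: h_left=-1, h_right=-1, diff=0 [OK], height=0
  node 41: h_left=-1, h_right=0, diff=1 [OK], height=1
  node 28: h_left=-1, h_right=1, diff=2 [FAIL (|-1-1|=2 > 1)], height=2
  node 27: h_left=-1, h_right=2, diff=3 [FAIL (|-1-2|=3 > 1)], height=3
  node 19: h_left=-1, h_right=3, diff=4 [FAIL (|-1-3|=4 > 1)], height=4
  node 10: h_left=-1, h_right=4, diff=5 [FAIL (|-1-4|=5 > 1)], height=5
Node 28 violates the condition: |-1 - 1| = 2 > 1.
Result: Not balanced


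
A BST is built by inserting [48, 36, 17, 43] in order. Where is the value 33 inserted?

Starting tree (level order): [48, 36, None, 17, 43]
Insertion path: 48 -> 36 -> 17
Result: insert 33 as right child of 17
Final tree (level order): [48, 36, None, 17, 43, None, 33]


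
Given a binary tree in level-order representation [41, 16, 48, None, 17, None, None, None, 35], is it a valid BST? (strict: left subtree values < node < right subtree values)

Level-order array: [41, 16, 48, None, 17, None, None, None, 35]
Validate using subtree bounds (lo, hi): at each node, require lo < value < hi,
then recurse left with hi=value and right with lo=value.
Preorder trace (stopping at first violation):
  at node 41 with bounds (-inf, +inf): OK
  at node 16 with bounds (-inf, 41): OK
  at node 17 with bounds (16, 41): OK
  at node 35 with bounds (17, 41): OK
  at node 48 with bounds (41, +inf): OK
No violation found at any node.
Result: Valid BST


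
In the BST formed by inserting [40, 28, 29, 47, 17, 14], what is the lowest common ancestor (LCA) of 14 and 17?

Tree insertion order: [40, 28, 29, 47, 17, 14]
Tree (level-order array): [40, 28, 47, 17, 29, None, None, 14]
In a BST, the LCA of p=14, q=17 is the first node v on the
root-to-leaf path with p <= v <= q (go left if both < v, right if both > v).
Walk from root:
  at 40: both 14 and 17 < 40, go left
  at 28: both 14 and 17 < 28, go left
  at 17: 14 <= 17 <= 17, this is the LCA
LCA = 17


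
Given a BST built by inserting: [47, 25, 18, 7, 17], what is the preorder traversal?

Tree insertion order: [47, 25, 18, 7, 17]
Tree (level-order array): [47, 25, None, 18, None, 7, None, None, 17]
Preorder traversal: [47, 25, 18, 7, 17]


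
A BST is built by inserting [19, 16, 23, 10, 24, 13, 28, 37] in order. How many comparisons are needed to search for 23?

Search path for 23: 19 -> 23
Found: True
Comparisons: 2


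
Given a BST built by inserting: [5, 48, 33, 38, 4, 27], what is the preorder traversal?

Tree insertion order: [5, 48, 33, 38, 4, 27]
Tree (level-order array): [5, 4, 48, None, None, 33, None, 27, 38]
Preorder traversal: [5, 4, 48, 33, 27, 38]
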